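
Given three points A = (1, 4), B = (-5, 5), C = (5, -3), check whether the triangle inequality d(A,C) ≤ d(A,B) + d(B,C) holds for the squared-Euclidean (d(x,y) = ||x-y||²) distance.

d(A,B) = 6² + 1² = 37, d(B,C) = 10² + 8² = 164, d(A,C) = 4² + 7² = 65.
d(A,C) = 65 ≤ 37 + 164 = 201. Triangle inequality is satisfied.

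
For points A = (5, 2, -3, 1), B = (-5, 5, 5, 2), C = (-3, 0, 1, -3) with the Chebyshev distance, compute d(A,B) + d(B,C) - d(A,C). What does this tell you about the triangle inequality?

d(A,B) = max(10, 3, 8, 1) = 10, d(B,C) = max(2, 5, 4, 5) = 5, d(A,C) = max(8, 2, 4, 4) = 8.
d(A,B) + d(B,C) - d(A,C) = 10 + 5 - 8 = 15 - 8 = 7. This is ≥ 0, so the triangle inequality holds for these points.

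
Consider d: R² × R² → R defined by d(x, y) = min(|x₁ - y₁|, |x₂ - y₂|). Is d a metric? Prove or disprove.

No. d fails identity of indiscernibles: take x = (-4, 0) and y = (-4, 3). Then d(x,y) = min(|-4 - (-4)|, |0 - 3|) = min(0, 3) = 0, yet x ≠ y.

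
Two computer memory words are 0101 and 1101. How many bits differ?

Differing positions: 1. Hamming distance = 1.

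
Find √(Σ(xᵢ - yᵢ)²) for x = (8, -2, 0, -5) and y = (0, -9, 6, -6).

√(Σ(x_i - y_i)²) = √((8 - 0)² + (-2 - (-9))² + (0 - 6)² + (-5 - (-6))²)
= √(8² + 7² + (-6)² + 1²) = √(64 + 49 + 36 + 1) = √150 ≈ 12.2474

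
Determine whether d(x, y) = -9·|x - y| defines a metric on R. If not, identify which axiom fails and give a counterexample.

No. With c = -9 < 0, d fails non-negativity: d(9, 18) = -9·|9 - 18| = -9·9 = -81 < 0.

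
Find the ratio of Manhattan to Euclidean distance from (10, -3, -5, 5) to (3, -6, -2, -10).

L1 = |10 - 3| + |-3 - (-6)| + |-5 - (-2)| + |5 - (-10)| = 7 + 3 + 3 + 15 = 28
L2 = √(7² + 3² + 3² + 15²) = √292 ≈ 17.088
L1 ≥ L2 always (equality iff movement is along one axis); L1 > L2 here.
Ratio L1/L2 = 28/√292 ≈ 1.6386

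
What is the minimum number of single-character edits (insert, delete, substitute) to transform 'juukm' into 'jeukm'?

Let D[i][j] be the edit distance between the first i characters of 'juukm' and the first j characters of 'jeukm', with D[i][0] = i, D[0][j] = j, and D[i][j] = D[i-1][j-1] if the characters match, else 1 + min(D[i-1][j], D[i][j-1], D[i-1][j-1]). Filling the table (rows: prefixes of 'juukm', columns: prefixes of 'jeukm'):
     ε  j  e  u  k  m
  ε  0  1  2  3  4  5
  j  1  0  1  2  3  4
  u  2  1  1  1  2  3
  u  3  2  2  1  2  3
  k  4  3  3  2  1  2
  m  5  4  4  3  2  1
The bottom-right entry gives D[5][5] = 1, so no sequence of fewer than 1 edit works. Backtracking through the table gives one optimal edit sequence (1 edit):
  juukm → jeukm (sub u→e @2)
Edit distance = 1.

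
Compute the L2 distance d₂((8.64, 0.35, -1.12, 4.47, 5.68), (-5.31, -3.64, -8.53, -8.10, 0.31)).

√(Σ(x_i - y_i)²) = √((8.64 - (-5.31))² + (0.35 - (-3.64))² + (-1.12 - (-8.53))² + (4.47 - (-8.1))² + (5.68 - 0.31)²)
= √(13.95² + 3.99² + 7.41² + 12.57² + 5.37²) = √(194.6025 + 15.9201 + 54.9081 + 158.0049 + 28.8369) = √452.2725 ≈ 21.2667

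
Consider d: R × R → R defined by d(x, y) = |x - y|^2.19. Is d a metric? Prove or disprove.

No. d(x,y) = |x-y|^2.19 fails the triangle inequality since p = 2.19 > 1. Counterexample: x = -4, y = -1, z = 3. d(x,z) = |-4 - 3|^2.19 = 7^2.19 ≈ 70.9193, but d(x,y) + d(y,z) = 3^2.19 + 4^2.19 ≈ 11.0891 + 20.8215 = 31.9106. Since 70.9193 > 31.9106, the triangle inequality is violated.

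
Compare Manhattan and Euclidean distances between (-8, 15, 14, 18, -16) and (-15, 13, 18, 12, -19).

L1 = |-8 - (-15)| + |15 - 13| + |14 - 18| + |18 - 12| + |-16 - (-19)| = 7 + 2 + 4 + 6 + 3 = 22
L2 = √(7² + 2² + 4² + 6² + 3²) = √114 ≈ 10.6771
L1 ≥ L2 always (equality iff movement is along one axis); L1 > L2 here.
Ratio L1/L2 = 22/√114 ≈ 2.0605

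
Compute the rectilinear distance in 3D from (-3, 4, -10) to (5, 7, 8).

Σ|x_i - y_i| = |-3 - 5| + |4 - 7| + |-10 - 8| = 8 + 3 + 18 = 29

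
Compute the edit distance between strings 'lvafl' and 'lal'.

Let D[i][j] be the edit distance between the first i characters of 'lvafl' and the first j characters of 'lal', with D[i][0] = i, D[0][j] = j, and D[i][j] = D[i-1][j-1] if the characters match, else 1 + min(D[i-1][j], D[i][j-1], D[i-1][j-1]). Filling the table (rows: prefixes of 'lvafl', columns: prefixes of 'lal'):
     ε  l  a  l
  ε  0  1  2  3
  l  1  0  1  2
  v  2  1  1  2
  a  3  2  1  2
  f  4  3  2  2
  l  5  4  3  2
The bottom-right entry gives D[5][3] = 2, so no sequence of fewer than 2 edits works. Backtracking through the table gives one optimal edit sequence (2 edits):
  lvafl → lafl (del v @2)
  lafl → lal (del f @3)
Edit distance = 2.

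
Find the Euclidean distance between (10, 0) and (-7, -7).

√(Σ(x_i - y_i)²) = √((10 - (-7))² + (0 - (-7))²)
= √(17² + 7²) = √(289 + 49) = √338 ≈ 18.3848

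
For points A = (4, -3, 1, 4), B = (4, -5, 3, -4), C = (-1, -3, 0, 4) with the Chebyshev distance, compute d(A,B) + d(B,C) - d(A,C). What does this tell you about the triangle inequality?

d(A,B) = max(0, 2, 2, 8) = 8, d(B,C) = max(5, 2, 3, 8) = 8, d(A,C) = max(5, 0, 1, 0) = 5.
d(A,B) + d(B,C) - d(A,C) = 8 + 8 - 5 = 16 - 5 = 11. This is ≥ 0, so the triangle inequality holds for these points.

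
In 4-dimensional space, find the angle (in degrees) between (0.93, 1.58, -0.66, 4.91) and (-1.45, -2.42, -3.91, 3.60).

With u = (0.93, 1.58, -0.66, 4.91), v = (-1.45, -2.42, -3.91, 3.60):
u·v = 0.93·(-1.45) + 1.58·(-2.42) + (-0.66)·(-3.91) + 4.91·3.6 = (-1.3485) + (-3.8236) + 2.5806 + 17.676 = 15.0845.
|u| = √(0.93² + 1.58² + (-0.66)² + 4.91²) = √(0.8649 + 2.4964 + 0.4356 + 24.1081) = √27.905, |v| = √((-1.45)² + (-2.42)² + (-3.91)² + 3.6²) = √(2.1025 + 5.8564 + 15.2881 + 12.96) = √36.207.
cos θ = (u·v)/(|u||v|) = 15.0845/(√27.905·√36.207) ≈ 0.474563
θ = arccos(0.474563) ≈ 61.67°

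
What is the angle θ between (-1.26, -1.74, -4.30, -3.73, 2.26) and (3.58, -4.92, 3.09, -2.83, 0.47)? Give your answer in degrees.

With u = (-1.26, -1.74, -4.30, -3.73, 2.26), v = (3.58, -4.92, 3.09, -2.83, 0.47):
u·v = (-1.26)·3.58 + (-1.74)·(-4.92) + (-4.3)·3.09 + (-3.73)·(-2.83) + 2.26·0.47 = (-4.5108) + 8.5608 + (-13.287) + 10.5559 + 1.0622 = 2.3811.
|u| = √((-1.26)² + (-1.74)² + (-4.3)² + (-3.73)² + 2.26²) = √(1.5876 + 3.0276 + 18.49 + 13.9129 + 5.1076) = √42.1257, |v| = √(3.58² + (-4.92)² + 3.09² + (-2.83)² + 0.47²) = √(12.8164 + 24.2064 + 9.5481 + 8.0089 + 0.2209) = √54.8007.
cos θ = (u·v)/(|u||v|) = 2.3811/(√42.1257·√54.8007) ≈ 0.049558
θ = arccos(0.049558) ≈ 87.16°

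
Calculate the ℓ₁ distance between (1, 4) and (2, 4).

Σ|x_i - y_i| = |1 - 2| + |4 - 4| = 1 + 0 = 1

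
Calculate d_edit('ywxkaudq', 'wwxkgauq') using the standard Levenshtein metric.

Let D[i][j] be the edit distance between the first i characters of 'ywxkaudq' and the first j characters of 'wwxkgauq', with D[i][0] = i, D[0][j] = j, and D[i][j] = D[i-1][j-1] if the characters match, else 1 + min(D[i-1][j], D[i][j-1], D[i-1][j-1]). Filling the table (rows: prefixes of 'ywxkaudq', columns: prefixes of 'wwxkgauq'):
     ε  w  w  x  k  g  a  u  q
  ε  0  1  2  3  4  5  6  7  8
  y  1  1  2  3  4  5  6  7  8
  w  2  1  1  2  3  4  5  6  7
  x  3  2  2  1  2  3  4  5  6
  k  4  3  3  2  1  2  3  4  5
  a  5  4  4  3  2  2  2  3  4
  u  6  5  5  4  3  3  3  2  3
  d  7  6  6  5  4  4  4  3  3
  q  8  7  7  6  5  5  5  4  3
The bottom-right entry gives D[8][8] = 3, so no sequence of fewer than 3 edits works. Backtracking through the table gives one optimal edit sequence (3 edits):
  ywxkaudq → wwxkaudq (sub y→w @1)
  wwxkaudq → wwxkgaudq (ins g @5)
  wwxkgaudq → wwxkgauq (del d @8)
Edit distance = 3.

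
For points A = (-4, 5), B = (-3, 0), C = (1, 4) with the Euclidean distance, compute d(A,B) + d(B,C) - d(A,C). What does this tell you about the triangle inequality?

d(A,B) = √(1² + 5²) = √26 ≈ 5.099, d(B,C) = √(4² + 4²) = √32 ≈ 5.6569, d(A,C) = √(5² + 1²) = √26 ≈ 5.099.
d(A,B) + d(B,C) - d(A,C) = 5.099 + 5.6569 - 5.099 = 10.7559 - 5.099 = 5.6569 (to 4 decimal places). This is ≥ 0, so the triangle inequality holds for these points.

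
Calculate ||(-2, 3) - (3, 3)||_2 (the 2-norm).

(Σ|x_i - y_i|^2)^(1/2) = (|-2 - 3|^2 + |3 - 3|^2)^(1/2)
= (5^2 + 0^2)^(1/2) = (25 + 0)^(1/2) = (25)^(1/2) = 5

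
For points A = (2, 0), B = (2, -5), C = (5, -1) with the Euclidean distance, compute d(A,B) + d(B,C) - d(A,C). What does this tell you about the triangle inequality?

d(A,B) = √(0² + 5²) = √25 = 5, d(B,C) = √(3² + 4²) = √25 = 5, d(A,C) = √(3² + 1²) = √10 ≈ 3.1623.
d(A,B) + d(B,C) - d(A,C) = 5 + 5 - 3.1623 = 10 - 3.1623 = 6.8377 (to 4 decimal places). This is ≥ 0, so the triangle inequality holds for these points.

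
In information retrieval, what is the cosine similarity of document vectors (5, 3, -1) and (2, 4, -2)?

With u = (5, 3, -1), v = (2, 4, -2):
u·v = 5·2 + 3·4 + (-1)·(-2) = 10 + 12 + 2 = 24.
|u| = √(5² + 3² + (-1)²) = √35, |v| = √(2² + 4² + (-2)²) = √24, so |u||v| = √(35·24) = √840.
cos θ = (u·v)/(|u||v|) = 24/√840 ≈ 0.8281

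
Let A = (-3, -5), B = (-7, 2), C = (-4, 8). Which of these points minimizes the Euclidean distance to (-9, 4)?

Distances: d(A) ≈ 10.8167, d(B) ≈ 2.8284, d(C) ≈ 6.4031. Nearest: B = (-7, 2) with distance 2.8284.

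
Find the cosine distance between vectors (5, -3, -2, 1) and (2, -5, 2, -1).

With u = (5, -3, -2, 1), v = (2, -5, 2, -1):
u·v = 5·2 + (-3)·(-5) + (-2)·2 + 1·(-1) = 10 + 15 + (-4) + (-1) = 20.
|u| = √(5² + (-3)² + (-2)² + 1²) = √39, |v| = √(2² + (-5)² + 2² + (-1)²) = √34, so |u||v| = √(39·34) = √1326.
cos θ = (u·v)/(|u||v|) = 20/√1326 ≈ 0.5492
Cosine distance = 1 - cos θ ≈ 1 - 0.5492 = 0.4508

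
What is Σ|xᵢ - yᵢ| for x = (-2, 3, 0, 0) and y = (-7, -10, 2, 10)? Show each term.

Σ|x_i - y_i| = |-2 - (-7)| + |3 - (-10)| + |0 - 2| + |0 - 10| = 5 + 13 + 2 + 10 = 30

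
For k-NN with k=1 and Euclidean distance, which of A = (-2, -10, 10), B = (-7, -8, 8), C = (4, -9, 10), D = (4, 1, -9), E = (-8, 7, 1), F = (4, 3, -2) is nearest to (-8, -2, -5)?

Distances: d(A) ≈ 18.0278, d(B) ≈ 14.3527, d(C) ≈ 20.445, d(D) = 13, d(E) ≈ 10.8167, d(F) ≈ 13.3417. Nearest: E = (-8, 7, 1) with distance 10.8167.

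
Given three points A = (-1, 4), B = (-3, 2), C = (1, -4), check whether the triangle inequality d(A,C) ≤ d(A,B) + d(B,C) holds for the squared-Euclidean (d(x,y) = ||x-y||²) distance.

d(A,B) = 2² + 2² = 8, d(B,C) = 4² + 6² = 52, d(A,C) = 2² + 8² = 68.
d(A,C) = 68 > 8 + 52 = 60. Triangle inequality is VIOLATED. (Squared-Euclidean is not a metric — this is a counterexample.)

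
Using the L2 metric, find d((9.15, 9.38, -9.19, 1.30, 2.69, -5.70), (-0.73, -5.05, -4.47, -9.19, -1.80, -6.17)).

√(Σ(x_i - y_i)²) = √((9.15 - (-0.73))² + (9.38 - (-5.05))² + (-9.19 - (-4.47))² + (1.3 - (-9.19))² + (2.69 - (-1.8))² + (-5.7 - (-6.17))²)
= √(9.88² + 14.43² + (-4.72)² + 10.49² + 4.49² + 0.47²) = √(97.6144 + 208.2249 + 22.2784 + 110.0401 + 20.1601 + 0.2209) = √458.5388 ≈ 21.4135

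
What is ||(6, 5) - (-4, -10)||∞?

max(|x_i - y_i|) = max(|6 - (-4)|, |5 - (-10)|) = max(10, 15) = 15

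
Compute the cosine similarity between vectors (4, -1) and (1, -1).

With u = (4, -1), v = (1, -1):
u·v = 4·1 + (-1)·(-1) = 4 + 1 = 5.
|u| = √(4² + (-1)²) = √17, |v| = √(1² + (-1)²) = √2, so |u||v| = √(17·2) = √34.
cos θ = (u·v)/(|u||v|) = 5/√34 ≈ 0.8575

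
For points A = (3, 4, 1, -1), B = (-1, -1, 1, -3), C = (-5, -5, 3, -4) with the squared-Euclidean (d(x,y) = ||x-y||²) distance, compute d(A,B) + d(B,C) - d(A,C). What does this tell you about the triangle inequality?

d(A,B) = 4² + 5² + 0² + 2² = 45, d(B,C) = 4² + 4² + 2² + 1² = 37, d(A,C) = 8² + 9² + 2² + 3² = 158.
d(A,B) + d(B,C) - d(A,C) = 45 + 37 - 158 = 82 - 158 = -76. This is < 0, so the triangle inequality FAILS for these points (squared-Euclidean is not a metric).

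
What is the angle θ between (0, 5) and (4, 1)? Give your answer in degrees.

With u = (0, 5), v = (4, 1):
u·v = 0·4 + 5·1 = 0 + 5 = 5.
|u| = √(0² + 5²) = √25, |v| = √(4² + 1²) = √17, so |u||v| = √(25·17) = √425.
cos θ = (u·v)/(|u||v|) = 5/√425 ≈ 0.242536
θ = arccos(0.242536) ≈ 75.96°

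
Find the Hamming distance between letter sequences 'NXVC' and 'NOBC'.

Differing positions: 2, 3. Hamming distance = 2.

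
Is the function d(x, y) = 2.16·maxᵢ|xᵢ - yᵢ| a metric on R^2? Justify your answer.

Yes. The L∞ (Chebyshev) norm induces a metric on R^2, and multiplying a metric by a positive constant 2.16 > 0 preserves all four axioms: non-negativity (2.16·||x-y|| ≥ 0), identity (2.16·||x-y|| = 0 ⟺ ||x-y|| = 0 ⟺ x = y), symmetry (||x-y|| = ||y-x||), and the triangle inequality (2.16·||x-z|| ≤ 2.16·||x-y|| + 2.16·||y-z||). So d is a metric.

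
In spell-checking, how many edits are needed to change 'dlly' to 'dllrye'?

Let D[i][j] be the edit distance between the first i characters of 'dlly' and the first j characters of 'dllrye', with D[i][0] = i, D[0][j] = j, and D[i][j] = D[i-1][j-1] if the characters match, else 1 + min(D[i-1][j], D[i][j-1], D[i-1][j-1]). Filling the table (rows: prefixes of 'dlly', columns: prefixes of 'dllrye'):
     ε  d  l  l  r  y  e
  ε  0  1  2  3  4  5  6
  d  1  0  1  2  3  4  5
  l  2  1  0  1  2  3  4
  l  3  2  1  0  1  2  3
  y  4  3  2  1  1  1  2
The bottom-right entry gives D[4][6] = 2, so no sequence of fewer than 2 edits works. Backtracking through the table gives one optimal edit sequence (2 edits):
  dlly → dllry (ins r @4)
  dllry → dllrye (ins e @6)
Edit distance = 2.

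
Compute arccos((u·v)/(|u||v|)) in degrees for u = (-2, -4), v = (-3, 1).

With u = (-2, -4), v = (-3, 1):
u·v = (-2)·(-3) + (-4)·1 = 6 + (-4) = 2.
|u| = √((-2)² + (-4)²) = √20, |v| = √((-3)² + 1²) = √10, so |u||v| = √(20·10) = √200.
cos θ = (u·v)/(|u||v|) = 2/√200 ≈ 0.141421
θ = arccos(0.141421) ≈ 81.87°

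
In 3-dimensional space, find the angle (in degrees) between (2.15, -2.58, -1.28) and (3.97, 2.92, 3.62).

With u = (2.15, -2.58, -1.28), v = (3.97, 2.92, 3.62):
u·v = 2.15·3.97 + (-2.58)·2.92 + (-1.28)·3.62 = 8.5355 + (-7.5336) + (-4.6336) = -3.6317.
|u| = √(2.15² + (-2.58)² + (-1.28)²) = √(4.6225 + 6.6564 + 1.6384) = √12.9173, |v| = √(3.97² + 2.92² + 3.62²) = √(15.7609 + 8.5264 + 13.1044) = √37.3917.
cos θ = (u·v)/(|u||v|) = -3.6317/(√12.9173·√37.3917) ≈ -0.165248
θ = arccos(-0.165248) ≈ 99.51°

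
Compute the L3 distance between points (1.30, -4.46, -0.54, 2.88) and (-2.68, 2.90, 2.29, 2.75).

(Σ|x_i - y_i|^3)^(1/3) = (|1.3 - (-2.68)|^3 + |-4.46 - 2.9|^3 + |-0.54 - 2.29|^3 + |2.88 - 2.75|^3)^(1/3)
= (3.98^3 + 7.36^3 + 2.83^3 + 0.13^3)^(1/3) ≈ (63.0448 + 398.6883 + 22.6652 + 0.0022)^(1/3) = (484.4005)^(1/3) ≈ 7.8536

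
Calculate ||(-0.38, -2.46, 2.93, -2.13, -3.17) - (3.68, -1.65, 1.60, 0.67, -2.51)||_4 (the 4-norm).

(Σ|x_i - y_i|^4)^(1/4) = (|-0.38 - 3.68|^4 + |-2.46 - (-1.65)|^4 + |2.93 - 1.6|^4 + |-2.13 - 0.67|^4 + |-3.17 - (-2.51)|^4)^(1/4)
= (4.06^4 + 0.81^4 + 1.33^4 + 2.8^4 + 0.66^4)^(1/4) ≈ (271.7091 + 0.4305 + 3.129 + 61.4656 + 0.1897)^(1/4) = (336.9239)^(1/4) ≈ 4.2843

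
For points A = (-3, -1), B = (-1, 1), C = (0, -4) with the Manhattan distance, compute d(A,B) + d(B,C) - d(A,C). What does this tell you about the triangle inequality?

d(A,B) = 2 + 2 = 4, d(B,C) = 1 + 5 = 6, d(A,C) = 3 + 3 = 6.
d(A,B) + d(B,C) - d(A,C) = 4 + 6 - 6 = 10 - 6 = 4. This is ≥ 0, so the triangle inequality holds for these points.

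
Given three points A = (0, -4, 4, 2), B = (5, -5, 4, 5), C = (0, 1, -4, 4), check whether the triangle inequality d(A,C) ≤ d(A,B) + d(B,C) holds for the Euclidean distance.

d(A,B) = √(5² + 1² + 0² + 3²) = √35 ≈ 5.9161, d(B,C) = √(5² + 6² + 8² + 1²) = √126 ≈ 11.225, d(A,C) = √(0² + 5² + 8² + 2²) = √93 ≈ 9.6437.
d(A,C) ≈ 9.6437 ≤ 5.9161 + 11.225 = 17.1411. Triangle inequality is satisfied.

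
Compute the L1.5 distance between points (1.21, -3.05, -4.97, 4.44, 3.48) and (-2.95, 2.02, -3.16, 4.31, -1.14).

(Σ|x_i - y_i|^1.5)^(1/1.5) = (|1.21 - (-2.95)|^1.5 + |-3.05 - 2.02|^1.5 + |-4.97 - (-3.16)|^1.5 + |4.44 - 4.31|^1.5 + |3.48 - (-1.14)|^1.5)^(1/1.5)
= (4.16^1.5 + 5.07^1.5 + 1.81^1.5 + 0.13^1.5 + 4.62^1.5)^(1/1.5) ≈ (8.4848 + 11.4159 + 2.4351 + 0.0469 + 9.9303)^(1/1.5) = (32.313)^(1/1.5) ≈ 10.145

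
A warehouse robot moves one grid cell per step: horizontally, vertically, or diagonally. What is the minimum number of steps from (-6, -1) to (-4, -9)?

max(|x_i - y_i|) = max(|-6 - (-4)|, |-1 - (-9)|) = max(2, 8) = 8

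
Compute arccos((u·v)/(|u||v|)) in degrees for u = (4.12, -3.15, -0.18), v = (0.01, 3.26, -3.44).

With u = (4.12, -3.15, -0.18), v = (0.01, 3.26, -3.44):
u·v = 4.12·0.01 + (-3.15)·3.26 + (-0.18)·(-3.44) = 0.0412 + (-10.269) + 0.6192 = -9.6086.
|u| = √(4.12² + (-3.15)² + (-0.18)²) = √(16.9744 + 9.9225 + 0.0324) = √26.9293, |v| = √(0.01² + 3.26² + (-3.44)²) = √(0.0001 + 10.6276 + 11.8336) = √22.4613.
cos θ = (u·v)/(|u||v|) = -9.6086/(√26.9293·√22.4613) ≈ -0.390688
θ = arccos(-0.390688) ≈ 113°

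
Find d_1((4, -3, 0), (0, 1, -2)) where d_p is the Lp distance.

Σ|x_i - y_i| = |4 - 0| + |-3 - 1| + |0 - (-2)| = 4 + 4 + 2 = 10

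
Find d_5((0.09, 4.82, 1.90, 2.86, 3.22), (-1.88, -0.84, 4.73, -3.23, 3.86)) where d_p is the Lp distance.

(Σ|x_i - y_i|^5)^(1/5) = (|0.09 - (-1.88)|^5 + |4.82 - (-0.84)|^5 + |1.9 - 4.73|^5 + |2.86 - (-3.23)|^5 + |3.22 - 3.86|^5)^(1/5)
= (1.97^5 + 5.66^5 + 2.83^5 + 6.09^5 + 0.64^5)^(1/5) ≈ (29.6709 + 5808.7429 + 181.5232 + 8376.9604 + 0.1074)^(1/5) = (14397.0048)^(1/5) ≈ 6.7866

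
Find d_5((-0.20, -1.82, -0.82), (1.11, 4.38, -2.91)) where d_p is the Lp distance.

(Σ|x_i - y_i|^5)^(1/5) = (|-0.2 - 1.11|^5 + |-1.82 - 4.38|^5 + |-0.82 - (-2.91)|^5)^(1/5)
= (1.31^5 + 6.2^5 + 2.09^5)^(1/5) ≈ (3.8579 + 9161.3283 + 39.8778)^(1/5) = (9205.064)^(1/5) ≈ 6.2059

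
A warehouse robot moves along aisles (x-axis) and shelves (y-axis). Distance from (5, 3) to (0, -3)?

Σ|x_i - y_i| = |5 - 0| + |3 - (-3)| = 5 + 6 = 11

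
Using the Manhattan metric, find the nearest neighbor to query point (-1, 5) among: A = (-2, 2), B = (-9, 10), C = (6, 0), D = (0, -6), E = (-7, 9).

Distances: d(A) = 4, d(B) = 13, d(C) = 12, d(D) = 12, d(E) = 10. Nearest: A = (-2, 2) with distance 4.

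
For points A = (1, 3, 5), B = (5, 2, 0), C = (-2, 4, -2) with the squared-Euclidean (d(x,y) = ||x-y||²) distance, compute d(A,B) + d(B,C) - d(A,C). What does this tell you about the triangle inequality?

d(A,B) = 4² + 1² + 5² = 42, d(B,C) = 7² + 2² + 2² = 57, d(A,C) = 3² + 1² + 7² = 59.
d(A,B) + d(B,C) - d(A,C) = 42 + 57 - 59 = 99 - 59 = 40. This is ≥ 0, so the triangle inequality holds for these points.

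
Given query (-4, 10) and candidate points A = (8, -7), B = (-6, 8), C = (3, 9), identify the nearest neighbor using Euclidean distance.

Distances: d(A) ≈ 20.8087, d(B) ≈ 2.8284, d(C) ≈ 7.0711. Nearest: B = (-6, 8) with distance 2.8284.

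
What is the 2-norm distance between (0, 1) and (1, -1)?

(Σ|x_i - y_i|^2)^(1/2) = (|0 - 1|^2 + |1 - (-1)|^2)^(1/2)
= (1^2 + 2^2)^(1/2) = (1 + 4)^(1/2) = (5)^(1/2) ≈ 2.2361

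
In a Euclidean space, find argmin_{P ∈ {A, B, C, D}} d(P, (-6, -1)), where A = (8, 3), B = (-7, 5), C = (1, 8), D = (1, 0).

Distances: d(A) ≈ 14.5602, d(B) ≈ 6.0828, d(C) ≈ 11.4018, d(D) ≈ 7.0711. Nearest: B = (-7, 5) with distance 6.0828.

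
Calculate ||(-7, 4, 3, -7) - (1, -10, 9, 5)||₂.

√(Σ(x_i - y_i)²) = √((-7 - 1)² + (4 - (-10))² + (3 - 9)² + (-7 - 5)²)
= √((-8)² + 14² + (-6)² + (-12)²) = √(64 + 196 + 36 + 144) = √440 ≈ 20.9762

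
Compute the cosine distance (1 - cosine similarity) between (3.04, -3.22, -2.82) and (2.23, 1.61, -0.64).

With u = (3.04, -3.22, -2.82), v = (2.23, 1.61, -0.64):
u·v = 3.04·2.23 + (-3.22)·1.61 + (-2.82)·(-0.64) = 6.7792 + (-5.1842) + 1.8048 = 3.3998.
|u| = √(3.04² + (-3.22)² + (-2.82)²) = √(9.2416 + 10.3684 + 7.9524) = √27.5624, |v| = √(2.23² + 1.61² + (-0.64)²) = √(4.9729 + 2.5921 + 0.4096) = √7.9746.
cos θ = (u·v)/(|u||v|) = 3.3998/(√27.5624·√7.9746) ≈ 0.2293
Cosine distance = 1 - cos θ ≈ 1 - 0.2293 = 0.7707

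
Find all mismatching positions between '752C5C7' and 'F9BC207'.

Differing positions: 1, 2, 3, 5, 6. Hamming distance = 5.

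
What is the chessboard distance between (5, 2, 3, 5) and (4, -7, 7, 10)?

max(|x_i - y_i|) = max(|5 - 4|, |2 - (-7)|, |3 - 7|, |5 - 10|) = max(1, 9, 4, 5) = 9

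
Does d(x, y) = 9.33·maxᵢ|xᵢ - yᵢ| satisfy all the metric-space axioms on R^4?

Yes. The L∞ (Chebyshev) norm induces a metric on R^4, and multiplying a metric by a positive constant 9.33 > 0 preserves all four axioms: non-negativity (9.33·||x-y|| ≥ 0), identity (9.33·||x-y|| = 0 ⟺ ||x-y|| = 0 ⟺ x = y), symmetry (||x-y|| = ||y-x||), and the triangle inequality (9.33·||x-z|| ≤ 9.33·||x-y|| + 9.33·||y-z||). So d is a metric.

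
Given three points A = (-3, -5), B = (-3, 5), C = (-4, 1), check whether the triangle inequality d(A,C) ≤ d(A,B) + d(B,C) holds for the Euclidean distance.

d(A,B) = √(0² + 10²) = √100 = 10, d(B,C) = √(1² + 4²) = √17 ≈ 4.1231, d(A,C) = √(1² + 6²) = √37 ≈ 6.0828.
d(A,C) ≈ 6.0828 ≤ 10 + 4.1231 = 14.1231. Triangle inequality is satisfied.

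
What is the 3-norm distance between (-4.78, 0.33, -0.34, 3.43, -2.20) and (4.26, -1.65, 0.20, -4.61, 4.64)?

(Σ|x_i - y_i|^3)^(1/3) = (|-4.78 - 4.26|^3 + |0.33 - (-1.65)|^3 + |-0.34 - 0.2|^3 + |3.43 - (-4.61)|^3 + |-2.2 - 4.64|^3)^(1/3)
= (9.04^3 + 1.98^3 + 0.54^3 + 8.04^3 + 6.84^3)^(1/3) ≈ (738.7633 + 7.7624 + 0.1575 + 519.7185 + 320.0135)^(1/3) = (1586.4152)^(1/3) ≈ 11.6629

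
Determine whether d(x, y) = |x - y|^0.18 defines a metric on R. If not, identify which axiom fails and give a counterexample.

Yes. With 0 < p = 0.18 ≤ 1, d(x,y) = |x-y|^0.18 is a metric on R. Non-negativity and symmetry are immediate; |x-y|^0.18 = 0 ⟺ |x-y| = 0 ⟺ x = y. For the triangle inequality, the function t ↦ t^0.18 is subadditive on [0,∞) when p ≤ 1, so |x-z|^0.18 ≤ (|x-y| + |y-z|)^0.18 ≤ |x-y|^0.18 + |y-z|^0.18.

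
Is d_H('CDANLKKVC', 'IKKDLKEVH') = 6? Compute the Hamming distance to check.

Differing positions: 1, 2, 3, 4, 7, 9. Hamming distance = 6, so the claim is true.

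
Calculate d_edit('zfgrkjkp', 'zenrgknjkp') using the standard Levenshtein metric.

Let D[i][j] be the edit distance between the first i characters of 'zfgrkjkp' and the first j characters of 'zenrgknjkp', with D[i][0] = i, D[0][j] = j, and D[i][j] = D[i-1][j-1] if the characters match, else 1 + min(D[i-1][j], D[i][j-1], D[i-1][j-1]). Filling the table (rows: prefixes of 'zfgrkjkp', columns: prefixes of 'zenrgknjkp'):
     ε  z  e  n  r  g  k  n  j  k  p
  ε  0  1  2  3  4  5  6  7  8  9 10
  z  1  0  1  2  3  4  5  6  7  8  9
  f  2  1  1  2  3  4  5  6  7  8  9
  g  3  2  2  2  3  3  4  5  6  7  8
  r  4  3  3  3  2  3  4  5  6  7  8
  k  5  4  4  4  3  3  3  4  5  6  7
  j  6  5  5  5  4  4  4  4  4  5  6
  k  7  6  6  6  5  5  4  5  5  4  5
  p  8  7  7  7  6  6  5  5  6  5  4
The bottom-right entry gives D[8][10] = 4, so no sequence of fewer than 4 edits works. Backtracking through the table gives one optimal edit sequence (4 edits):
  zfgrkjkp → zegrkjkp (sub f→e @2)
  zegrkjkp → zenrkjkp (sub g→n @3)
  zenrkjkp → zenrgkjkp (ins g @5)
  zenrgkjkp → zenrgknjkp (ins n @7)
Edit distance = 4.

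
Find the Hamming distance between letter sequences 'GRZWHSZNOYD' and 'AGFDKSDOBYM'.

Differing positions: 1, 2, 3, 4, 5, 7, 8, 9, 11. Hamming distance = 9.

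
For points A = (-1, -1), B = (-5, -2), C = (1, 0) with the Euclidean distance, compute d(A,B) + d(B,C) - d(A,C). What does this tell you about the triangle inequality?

d(A,B) = √(4² + 1²) = √17 ≈ 4.1231, d(B,C) = √(6² + 2²) = √40 ≈ 6.3246, d(A,C) = √(2² + 1²) = √5 ≈ 2.2361.
d(A,B) + d(B,C) - d(A,C) = 4.1231 + 6.3246 - 2.2361 = 10.4477 - 2.2361 = 8.2116 (to 4 decimal places). This is ≥ 0, so the triangle inequality holds for these points.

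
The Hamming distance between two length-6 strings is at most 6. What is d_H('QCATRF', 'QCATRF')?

Differing positions: none. Hamming distance = 0. The maximum possible Hamming distance for length-6 strings is 6, so d_H/6 = 0/6 = 0.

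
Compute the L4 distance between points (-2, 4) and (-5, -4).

(Σ|x_i - y_i|^4)^(1/4) = (|-2 - (-5)|^4 + |4 - (-4)|^4)^(1/4)
= (3^4 + 8^4)^(1/4) = (81 + 4096)^(1/4) = (4177)^(1/4) ≈ 8.0393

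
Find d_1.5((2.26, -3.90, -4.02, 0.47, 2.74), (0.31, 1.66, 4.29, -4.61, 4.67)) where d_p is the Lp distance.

(Σ|x_i - y_i|^1.5)^(1/1.5) = (|2.26 - 0.31|^1.5 + |-3.9 - 1.66|^1.5 + |-4.02 - 4.29|^1.5 + |0.47 - (-4.61)|^1.5 + |2.74 - 4.67|^1.5)^(1/1.5)
= (1.95^1.5 + 5.56^1.5 + 8.31^1.5 + 5.08^1.5 + 1.93^1.5)^(1/1.5) ≈ (2.723 + 13.1103 + 23.9553 + 11.4497 + 2.6812)^(1/1.5) = (53.9195)^(1/1.5) ≈ 14.2724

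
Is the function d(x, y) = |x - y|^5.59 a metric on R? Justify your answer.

No. d(x,y) = |x-y|^5.59 fails the triangle inequality since p = 5.59 > 1. Counterexample: x = 3, y = 15, z = 18. d(x,z) = |3 - 18|^5.59 = 15^5.59 ≈ 3752754.3593, but d(x,y) + d(y,z) = 12^5.59 + 3^5.59 ≈ 1078010.933 + 464.6306 = 1078475.5636. Since 3752754.3593 > 1078475.5636, the triangle inequality is violated.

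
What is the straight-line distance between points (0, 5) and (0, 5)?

√(Σ(x_i - y_i)²) = √((0 - 0)² + (5 - 5)²)
= √(0² + 0²) = √(0 + 0) = √0 = 0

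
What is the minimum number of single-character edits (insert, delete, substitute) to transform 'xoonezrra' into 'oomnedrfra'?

Let D[i][j] be the edit distance between the first i characters of 'xoonezrra' and the first j characters of 'oomnedrfra', with D[i][0] = i, D[0][j] = j, and D[i][j] = D[i-1][j-1] if the characters match, else 1 + min(D[i-1][j], D[i][j-1], D[i-1][j-1]). Filling the table (rows: prefixes of 'xoonezrra', columns: prefixes of 'oomnedrfra'):
     ε  o  o  m  n  e  d  r  f  r  a
  ε  0  1  2  3  4  5  6  7  8  9 10
  x  1  1  2  3  4  5  6  7  8  9 10
  o  2  1  1  2  3  4  5  6  7  8  9
  o  3  2  1  2  3  4  5  6  7  8  9
  n  4  3  2  2  2  3  4  5  6  7  8
  e  5  4  3  3  3  2  3  4  5  6  7
  z  6  5  4  4  4  3  3  4  5  6  7
  r  7  6  5  5  5  4  4  3  4  5  6
  r  8  7  6  6  6  5  5  4  4  4  5
  a  9  8  7  7  7  6  6  5  5  5  4
The bottom-right entry gives D[9][10] = 4, so no sequence of fewer than 4 edits works. Backtracking through the table gives one optimal edit sequence (4 edits):
  xoonezrra → ooonezrra (sub x→o @1)
  ooonezrra → oomnezrra (sub o→m @3)
  oomnezrra → oomnedrra (sub z→d @6)
  oomnedrra → oomnedrfra (ins f @8)
Edit distance = 4.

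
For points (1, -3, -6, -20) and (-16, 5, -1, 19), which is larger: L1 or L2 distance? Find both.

L1 = |1 - (-16)| + |-3 - 5| + |-6 - (-1)| + |-20 - 19| = 17 + 8 + 5 + 39 = 69
L2 = √(17² + 8² + 5² + 39²) = √1899 ≈ 43.5775
L1 ≥ L2 always (equality iff movement is along one axis); L1 > L2 here.
Ratio L1/L2 = 69/√1899 ≈ 1.5834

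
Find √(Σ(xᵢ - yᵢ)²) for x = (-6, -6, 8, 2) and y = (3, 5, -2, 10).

√(Σ(x_i - y_i)²) = √((-6 - 3)² + (-6 - 5)² + (8 - (-2))² + (2 - 10)²)
= √((-9)² + (-11)² + 10² + (-8)²) = √(81 + 121 + 100 + 64) = √366 ≈ 19.1311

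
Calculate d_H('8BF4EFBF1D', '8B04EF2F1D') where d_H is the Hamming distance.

Differing positions: 3, 7. Hamming distance = 2.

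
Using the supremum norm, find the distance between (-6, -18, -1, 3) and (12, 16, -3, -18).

max(|x_i - y_i|) = max(|-6 - 12|, |-18 - 16|, |-1 - (-3)|, |3 - (-18)|) = max(18, 34, 2, 21) = 34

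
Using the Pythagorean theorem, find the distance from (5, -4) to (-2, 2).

√(Σ(x_i - y_i)²) = √((5 - (-2))² + (-4 - 2)²)
= √(7² + (-6)²) = √(49 + 36) = √85 ≈ 9.2195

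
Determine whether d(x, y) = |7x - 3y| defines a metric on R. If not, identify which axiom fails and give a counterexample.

No. d fails symmetry: d(9, 2) = |7·9 - 3·2| = |57| = 57, but d(2, 9) = |7·2 - 3·9| = |-13| = 13. Since 57 ≠ 13, d(x,y) ≠ d(y,x) in general.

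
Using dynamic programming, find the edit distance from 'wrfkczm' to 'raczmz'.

Let D[i][j] be the edit distance between the first i characters of 'wrfkczm' and the first j characters of 'raczmz', with D[i][0] = i, D[0][j] = j, and D[i][j] = D[i-1][j-1] if the characters match, else 1 + min(D[i-1][j], D[i][j-1], D[i-1][j-1]). Filling the table (rows: prefixes of 'wrfkczm', columns: prefixes of 'raczmz'):
     ε  r  a  c  z  m  z
  ε  0  1  2  3  4  5  6
  w  1  1  2  3  4  5  6
  r  2  1  2  3  4  5  6
  f  3  2  2  3  4  5  6
  k  4  3  3  3  4  5  6
  c  5  4  4  3  4  5  6
  z  6  5  5  4  3  4  5
  m  7  6  6  5  4  3  4
The bottom-right entry gives D[7][6] = 4, so no sequence of fewer than 4 edits works. Backtracking through the table gives one optimal edit sequence (4 edits):
  wrfkczm → rfkczm (del w @1)
  rfkczm → rkczm (del f @2)
  rkczm → raczm (sub k→a @2)
  raczm → raczmz (ins z @6)
Edit distance = 4.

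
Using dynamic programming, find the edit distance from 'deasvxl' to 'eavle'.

Let D[i][j] be the edit distance between the first i characters of 'deasvxl' and the first j characters of 'eavle', with D[i][0] = i, D[0][j] = j, and D[i][j] = D[i-1][j-1] if the characters match, else 1 + min(D[i-1][j], D[i][j-1], D[i-1][j-1]). Filling the table (rows: prefixes of 'deasvxl', columns: prefixes of 'eavle'):
     ε  e  a  v  l  e
  ε  0  1  2  3  4  5
  d  1  1  2  3  4  5
  e  2  1  2  3  4  4
  a  3  2  1  2  3  4
  s  4  3  2  2  3  4
  v  5  4  3  2  3  4
  x  6  5  4  3  3  4
  l  7  6  5  4  3  4
The bottom-right entry gives D[7][5] = 4, so no sequence of fewer than 4 edits works. Backtracking through the table gives one optimal edit sequence (4 edits):
  deasvxl → easvxl (del d @1)
  easvxl → eavxl (del s @3)
  eavxl → eavll (sub x→l @4)
  eavll → eavle (sub l→e @5)
Edit distance = 4.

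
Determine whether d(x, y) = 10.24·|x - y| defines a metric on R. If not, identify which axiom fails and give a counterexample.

Yes. Since |x - y| is a metric on R and 10.24 > 0, the positive scalar multiple 10.24·|x - y| is also a metric: scaling by a positive constant preserves non-negativity, identity (d=0 ⟺ |x-y|=0 ⟺ x=y), symmetry, and the triangle inequality.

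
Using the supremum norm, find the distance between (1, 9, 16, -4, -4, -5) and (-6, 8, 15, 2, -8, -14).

max(|x_i - y_i|) = max(|1 - (-6)|, |9 - 8|, |16 - 15|, |-4 - 2|, |-4 - (-8)|, |-5 - (-14)|) = max(7, 1, 1, 6, 4, 9) = 9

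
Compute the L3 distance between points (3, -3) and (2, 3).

(Σ|x_i - y_i|^3)^(1/3) = (|3 - 2|^3 + |-3 - 3|^3)^(1/3)
= (1^3 + 6^3)^(1/3) = (1 + 216)^(1/3) = (217)^(1/3) ≈ 6.0092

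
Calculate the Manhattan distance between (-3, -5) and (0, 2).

Σ|x_i - y_i| = |-3 - 0| + |-5 - 2| = 3 + 7 = 10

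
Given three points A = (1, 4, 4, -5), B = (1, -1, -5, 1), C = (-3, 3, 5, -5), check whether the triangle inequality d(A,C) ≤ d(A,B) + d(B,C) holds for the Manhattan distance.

d(A,B) = 0 + 5 + 9 + 6 = 20, d(B,C) = 4 + 4 + 10 + 6 = 24, d(A,C) = 4 + 1 + 1 + 0 = 6.
d(A,C) = 6 ≤ 20 + 24 = 44. Triangle inequality is satisfied.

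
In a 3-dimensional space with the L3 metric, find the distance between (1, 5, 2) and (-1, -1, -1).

(Σ|x_i - y_i|^3)^(1/3) = (|1 - (-1)|^3 + |5 - (-1)|^3 + |2 - (-1)|^3)^(1/3)
= (2^3 + 6^3 + 3^3)^(1/3) = (8 + 216 + 27)^(1/3) = (251)^(1/3) ≈ 6.308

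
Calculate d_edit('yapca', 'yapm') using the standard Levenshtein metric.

Let D[i][j] be the edit distance between the first i characters of 'yapca' and the first j characters of 'yapm', with D[i][0] = i, D[0][j] = j, and D[i][j] = D[i-1][j-1] if the characters match, else 1 + min(D[i-1][j], D[i][j-1], D[i-1][j-1]). Filling the table (rows: prefixes of 'yapca', columns: prefixes of 'yapm'):
     ε  y  a  p  m
  ε  0  1  2  3  4
  y  1  0  1  2  3
  a  2  1  0  1  2
  p  3  2  1  0  1
  c  4  3  2  1  1
  a  5  4  3  2  2
The bottom-right entry gives D[5][4] = 2, so no sequence of fewer than 2 edits works. Backtracking through the table gives one optimal edit sequence (2 edits):
  yapca → yapa (del c @4)
  yapa → yapm (sub a→m @4)
Edit distance = 2.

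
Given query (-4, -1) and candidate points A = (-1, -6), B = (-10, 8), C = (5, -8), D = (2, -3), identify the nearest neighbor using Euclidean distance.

Distances: d(A) ≈ 5.831, d(B) ≈ 10.8167, d(C) ≈ 11.4018, d(D) ≈ 6.3246. Nearest: A = (-1, -6) with distance 5.831.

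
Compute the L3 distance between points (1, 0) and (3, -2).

(Σ|x_i - y_i|^3)^(1/3) = (|1 - 3|^3 + |0 - (-2)|^3)^(1/3)
= (2^3 + 2^3)^(1/3) = (8 + 8)^(1/3) = (16)^(1/3) ≈ 2.5198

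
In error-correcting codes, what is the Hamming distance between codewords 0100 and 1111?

Differing positions: 1, 3, 4. Hamming distance = 3.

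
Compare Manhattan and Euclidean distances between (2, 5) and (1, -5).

L1 = |2 - 1| + |5 - (-5)| = 1 + 10 = 11
L2 = √(1² + 10²) = √101 ≈ 10.0499
L1 ≥ L2 always (equality iff movement is along one axis); L1 > L2 here.
Ratio L1/L2 = 11/√101 ≈ 1.0945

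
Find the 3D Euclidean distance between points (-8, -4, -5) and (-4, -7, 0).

√(Σ(x_i - y_i)²) = √((-8 - (-4))² + (-4 - (-7))² + (-5 - 0)²)
= √((-4)² + 3² + (-5)²) = √(16 + 9 + 25) = √50 ≈ 7.0711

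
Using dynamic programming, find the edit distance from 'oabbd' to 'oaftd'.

Let D[i][j] be the edit distance between the first i characters of 'oabbd' and the first j characters of 'oaftd', with D[i][0] = i, D[0][j] = j, and D[i][j] = D[i-1][j-1] if the characters match, else 1 + min(D[i-1][j], D[i][j-1], D[i-1][j-1]). Filling the table (rows: prefixes of 'oabbd', columns: prefixes of 'oaftd'):
     ε  o  a  f  t  d
  ε  0  1  2  3  4  5
  o  1  0  1  2  3  4
  a  2  1  0  1  2  3
  b  3  2  1  1  2  3
  b  4  3  2  2  2  3
  d  5  4  3  3  3  2
The bottom-right entry gives D[5][5] = 2, so no sequence of fewer than 2 edits works. Backtracking through the table gives one optimal edit sequence (2 edits):
  oabbd → oafbd (sub b→f @3)
  oafbd → oaftd (sub b→t @4)
Edit distance = 2.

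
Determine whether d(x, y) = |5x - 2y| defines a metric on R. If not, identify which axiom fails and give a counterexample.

No. d fails symmetry: d(7, 5) = |5·7 - 2·5| = |25| = 25, but d(5, 7) = |5·5 - 2·7| = |11| = 11. Since 25 ≠ 11, d(x,y) ≠ d(y,x) in general.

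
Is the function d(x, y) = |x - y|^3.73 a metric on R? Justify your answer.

No. d(x,y) = |x-y|^3.73 fails the triangle inequality since p = 3.73 > 1. Counterexample: x = -1, y = 6, z = 16. d(x,z) = |-1 - 16|^3.73 = 17^3.73 ≈ 38866.4144, but d(x,y) + d(y,z) = 7^3.73 + 10^3.73 ≈ 1419.7625 + 5370.318 = 6790.0805. Since 38866.4144 > 6790.0805, the triangle inequality is violated.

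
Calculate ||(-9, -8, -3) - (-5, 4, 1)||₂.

√(Σ(x_i - y_i)²) = √((-9 - (-5))² + (-8 - 4)² + (-3 - 1)²)
= √((-4)² + (-12)² + (-4)²) = √(16 + 144 + 16) = √176 ≈ 13.2665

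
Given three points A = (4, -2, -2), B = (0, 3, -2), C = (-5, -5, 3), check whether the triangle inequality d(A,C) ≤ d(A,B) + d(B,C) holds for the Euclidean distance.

d(A,B) = √(4² + 5² + 0²) = √41 ≈ 6.4031, d(B,C) = √(5² + 8² + 5²) = √114 ≈ 10.6771, d(A,C) = √(9² + 3² + 5²) = √115 ≈ 10.7238.
d(A,C) ≈ 10.7238 ≤ 6.4031 + 10.6771 = 17.0802. Triangle inequality is satisfied.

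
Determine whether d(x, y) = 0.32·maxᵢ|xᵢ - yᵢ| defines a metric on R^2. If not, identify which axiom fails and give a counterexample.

Yes. The L∞ (Chebyshev) norm induces a metric on R^2, and multiplying a metric by a positive constant 0.32 > 0 preserves all four axioms: non-negativity (0.32·||x-y|| ≥ 0), identity (0.32·||x-y|| = 0 ⟺ ||x-y|| = 0 ⟺ x = y), symmetry (||x-y|| = ||y-x||), and the triangle inequality (0.32·||x-z|| ≤ 0.32·||x-y|| + 0.32·||y-z||). So d is a metric.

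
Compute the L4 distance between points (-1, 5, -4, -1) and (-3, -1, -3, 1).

(Σ|x_i - y_i|^4)^(1/4) = (|-1 - (-3)|^4 + |5 - (-1)|^4 + |-4 - (-3)|^4 + |-1 - 1|^4)^(1/4)
= (2^4 + 6^4 + 1^4 + 2^4)^(1/4) = (16 + 1296 + 1 + 16)^(1/4) = (1329)^(1/4) ≈ 6.0378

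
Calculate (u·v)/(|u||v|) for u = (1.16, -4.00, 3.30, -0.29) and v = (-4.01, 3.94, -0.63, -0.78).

With u = (1.16, -4.00, 3.30, -0.29), v = (-4.01, 3.94, -0.63, -0.78):
u·v = 1.16·(-4.01) + (-4)·3.94 + 3.3·(-0.63) + (-0.29)·(-0.78) = (-4.6516) + (-15.76) + (-2.079) + 0.2262 = -22.2644.
|u| = √(1.16² + (-4)² + 3.3² + (-0.29)²) = √(1.3456 + 16 + 10.89 + 0.0841) = √28.3197, |v| = √((-4.01)² + 3.94² + (-0.63)² + (-0.78)²) = √(16.0801 + 15.5236 + 0.3969 + 0.6084) = √32.609.
cos θ = (u·v)/(|u||v|) = -22.2644/(√28.3197·√32.609) ≈ -0.7327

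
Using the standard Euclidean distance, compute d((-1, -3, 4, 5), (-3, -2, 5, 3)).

(Σ|x_i - y_i|^2)^(1/2) = (|-1 - (-3)|^2 + |-3 - (-2)|^2 + |4 - 5|^2 + |5 - 3|^2)^(1/2)
= (2^2 + 1^2 + 1^2 + 2^2)^(1/2) = (4 + 1 + 1 + 4)^(1/2) = (10)^(1/2) ≈ 3.1623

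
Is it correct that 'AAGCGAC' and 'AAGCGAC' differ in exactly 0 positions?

Differing positions: none. Hamming distance = 0, so the claim is true.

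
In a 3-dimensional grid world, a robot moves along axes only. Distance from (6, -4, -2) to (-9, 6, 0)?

Σ|x_i - y_i| = |6 - (-9)| + |-4 - 6| + |-2 - 0| = 15 + 10 + 2 = 27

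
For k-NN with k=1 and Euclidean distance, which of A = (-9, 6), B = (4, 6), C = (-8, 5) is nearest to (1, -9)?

Distances: d(A) ≈ 18.0278, d(B) ≈ 15.2971, d(C) ≈ 16.6433. Nearest: B = (4, 6) with distance 15.2971.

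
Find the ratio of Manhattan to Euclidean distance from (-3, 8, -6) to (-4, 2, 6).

L1 = |-3 - (-4)| + |8 - 2| + |-6 - 6| = 1 + 6 + 12 = 19
L2 = √(1² + 6² + 12²) = √181 ≈ 13.4536
L1 ≥ L2 always (equality iff movement is along one axis); L1 > L2 here.
Ratio L1/L2 = 19/√181 ≈ 1.4123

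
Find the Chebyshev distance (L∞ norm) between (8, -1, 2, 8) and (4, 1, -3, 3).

max(|x_i - y_i|) = max(|8 - 4|, |-1 - 1|, |2 - (-3)|, |8 - 3|) = max(4, 2, 5, 5) = 5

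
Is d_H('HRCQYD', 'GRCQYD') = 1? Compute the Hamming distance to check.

Differing positions: 1. Hamming distance = 1, so the claim is true.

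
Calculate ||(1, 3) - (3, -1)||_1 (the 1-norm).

Σ|x_i - y_i| = |1 - 3| + |3 - (-1)| = 2 + 4 = 6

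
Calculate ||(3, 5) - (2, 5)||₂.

√(Σ(x_i - y_i)²) = √((3 - 2)² + (5 - 5)²)
= √(1² + 0²) = √(1 + 0) = √1 = 1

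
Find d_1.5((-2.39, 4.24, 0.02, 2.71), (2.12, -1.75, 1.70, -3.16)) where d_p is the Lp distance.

(Σ|x_i - y_i|^1.5)^(1/1.5) = (|-2.39 - 2.12|^1.5 + |4.24 - (-1.75)|^1.5 + |0.02 - 1.7|^1.5 + |2.71 - (-3.16)|^1.5)^(1/1.5)
= (4.51^1.5 + 5.99^1.5 + 1.68^1.5 + 5.87^1.5)^(1/1.5) ≈ (9.5778 + 14.6602 + 2.1775 + 14.2219)^(1/1.5) = (40.6374)^(1/1.5) ≈ 11.82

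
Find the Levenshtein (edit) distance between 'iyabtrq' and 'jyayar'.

Let D[i][j] be the edit distance between the first i characters of 'iyabtrq' and the first j characters of 'jyayar', with D[i][0] = i, D[0][j] = j, and D[i][j] = D[i-1][j-1] if the characters match, else 1 + min(D[i-1][j], D[i][j-1], D[i-1][j-1]). Filling the table (rows: prefixes of 'iyabtrq', columns: prefixes of 'jyayar'):
     ε  j  y  a  y  a  r
  ε  0  1  2  3  4  5  6
  i  1  1  2  3  4  5  6
  y  2  2  1  2  3  4  5
  a  3  3  2  1  2  3  4
  b  4  4  3  2  2  3  4
  t  5  5  4  3  3  3  4
  r  6  6  5  4  4  4  3
  q  7  7  6  5  5  5  4
The bottom-right entry gives D[7][6] = 4, so no sequence of fewer than 4 edits works. Backtracking through the table gives one optimal edit sequence (4 edits):
  iyabtrq → jyabtrq (sub i→j @1)
  jyabtrq → jyaytrq (sub b→y @4)
  jyaytrq → jyayarq (sub t→a @5)
  jyayarq → jyayar (del q @7)
Edit distance = 4.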